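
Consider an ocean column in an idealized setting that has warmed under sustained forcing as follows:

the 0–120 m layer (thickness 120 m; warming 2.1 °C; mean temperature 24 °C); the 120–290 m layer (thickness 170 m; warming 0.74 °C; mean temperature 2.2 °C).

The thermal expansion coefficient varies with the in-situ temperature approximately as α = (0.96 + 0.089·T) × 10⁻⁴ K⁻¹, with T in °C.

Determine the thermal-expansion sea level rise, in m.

0.0926 m

Layer 1: α = (0.96 + 0.089×24)×10⁻⁴ = 3.096×10⁻⁴ K⁻¹
Layer 2: α = (0.96 + 0.089×2.2)×10⁻⁴ = 1.1558×10⁻⁴ K⁻¹
0–120 m: 120 × 2.1 × 3.096×10⁻⁴ = 0.0780192 m
170 × 0.74 × 1.1558×10⁻⁴ = 0.014539964 m
Δh = 0.0780192 + 0.014539964 = 0.092559164 m ≈ 0.0926 m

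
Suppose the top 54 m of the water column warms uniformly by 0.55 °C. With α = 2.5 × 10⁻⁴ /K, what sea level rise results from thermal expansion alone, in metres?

Δh = αΔT·H = 2.5×10⁻⁴ × 0.55 × 54 = 0.007425 m

Δh = 0.0074 m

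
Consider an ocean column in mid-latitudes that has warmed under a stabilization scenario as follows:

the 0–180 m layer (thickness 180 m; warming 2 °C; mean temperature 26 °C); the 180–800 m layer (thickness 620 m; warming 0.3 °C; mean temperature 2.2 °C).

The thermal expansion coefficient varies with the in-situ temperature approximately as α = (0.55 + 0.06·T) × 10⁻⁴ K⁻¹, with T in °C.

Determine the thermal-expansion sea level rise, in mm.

88.6 mm

Layer 1: α = (0.55 + 0.06×26)×10⁻⁴ = 2.11×10⁻⁴ K⁻¹
Layer 2: α = (0.55 + 0.06×2.2)×10⁻⁴ = 0.682×10⁻⁴ K⁻¹
0–180 m: 2 × 180 × 2.11×10⁻⁴ = 0.07596 m
Layer 2: 620 × 0.682×10⁻⁴ × 0.3 = 0.0126852 m
Δh = 0.07596 + 0.0126852 = 0.0886452 m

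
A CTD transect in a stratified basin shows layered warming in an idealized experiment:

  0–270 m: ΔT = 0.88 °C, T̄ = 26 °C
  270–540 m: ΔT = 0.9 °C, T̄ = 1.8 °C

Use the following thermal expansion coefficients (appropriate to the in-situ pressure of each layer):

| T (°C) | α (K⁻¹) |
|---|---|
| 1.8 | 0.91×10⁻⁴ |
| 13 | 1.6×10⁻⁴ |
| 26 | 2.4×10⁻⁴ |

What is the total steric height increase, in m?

Layer 1 at 26 °C → α = 2.4×10⁻⁴ K⁻¹
Layer 2 at 1.8 °C → α = 0.91×10⁻⁴ K⁻¹
Layer 1: 2.4×10⁻⁴ × 270 × 0.88 = 0.057024 m
270–540 m: 0.9 × 270 × 0.91×10⁻⁴ = 0.022113 m
Δh = 0.057024 + 0.022113 = 0.079137 m

0.0791 m of thermosteric rise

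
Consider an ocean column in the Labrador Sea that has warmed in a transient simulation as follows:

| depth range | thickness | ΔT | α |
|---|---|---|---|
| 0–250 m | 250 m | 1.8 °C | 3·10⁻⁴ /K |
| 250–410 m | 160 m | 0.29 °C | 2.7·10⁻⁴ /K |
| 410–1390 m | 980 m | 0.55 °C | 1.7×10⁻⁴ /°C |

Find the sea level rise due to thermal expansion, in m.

0.239 m

0–250 m: 1.8 × 3×10⁻⁴ × 250 = 0.13500 m
0.29 × 160 × 2.7×10⁻⁴ = 0.012528 m
0.55 × 980 × 1.7×10⁻⁴ = 0.09163 m
Δh = 0.13500 + 0.012528 + 0.09163 = 0.239158 m ≈ 0.239 m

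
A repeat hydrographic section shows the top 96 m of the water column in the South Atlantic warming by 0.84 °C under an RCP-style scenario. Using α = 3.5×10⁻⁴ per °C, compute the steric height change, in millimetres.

Δh = 28 mm

Δh = αΔT·H = 3.5×10⁻⁴ × 0.84 × 96 = 0.028224 m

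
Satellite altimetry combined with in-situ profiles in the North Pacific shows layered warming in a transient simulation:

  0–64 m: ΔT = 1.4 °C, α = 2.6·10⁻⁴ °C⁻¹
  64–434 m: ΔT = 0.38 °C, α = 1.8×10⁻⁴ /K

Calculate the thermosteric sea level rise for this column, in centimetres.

64 × 2.6×10⁻⁴ × 1.4 = 0.023296 m
Layer 2: 1.8×10⁻⁴ × 370 × 0.38 = 0.025308 m
Δh = 0.023296 + 0.025308 = 0.048604 m ≈ 4.9 cm

Δh = 4.9 cm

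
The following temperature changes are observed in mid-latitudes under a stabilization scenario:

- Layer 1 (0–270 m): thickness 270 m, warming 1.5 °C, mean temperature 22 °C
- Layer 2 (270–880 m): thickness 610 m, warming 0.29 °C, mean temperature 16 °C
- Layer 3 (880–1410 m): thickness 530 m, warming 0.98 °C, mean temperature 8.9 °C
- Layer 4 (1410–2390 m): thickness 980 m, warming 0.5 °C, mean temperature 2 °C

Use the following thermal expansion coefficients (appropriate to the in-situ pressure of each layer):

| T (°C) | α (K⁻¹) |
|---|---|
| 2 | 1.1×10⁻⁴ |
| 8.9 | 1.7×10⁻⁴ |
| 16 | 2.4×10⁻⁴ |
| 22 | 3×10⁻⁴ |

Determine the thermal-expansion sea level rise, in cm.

Layer 1 at 22 °C → α = 3×10⁻⁴ K⁻¹
Layer 2 at 16 °C → α = 2.4×10⁻⁴ K⁻¹
Layer 3 at 8.9 °C → α = 1.7×10⁻⁴ K⁻¹
Layer 4 at 2 °C → α = 1.1×10⁻⁴ K⁻¹
0–270 m: 270 × 3×10⁻⁴ × 1.5 = 0.12150 m
270–880 m: 0.29 × 610 × 2.4×10⁻⁴ = 0.042456 m
880–1410 m: 530 × 0.98 × 1.7×10⁻⁴ = 0.088298 m
Layer 4: 1.1×10⁻⁴ × 0.5 × 980 = 0.05390 m
Δh = 0.12150 + 0.042456 + 0.088298 + 0.05390 = 0.306154 m

about 30.6 cm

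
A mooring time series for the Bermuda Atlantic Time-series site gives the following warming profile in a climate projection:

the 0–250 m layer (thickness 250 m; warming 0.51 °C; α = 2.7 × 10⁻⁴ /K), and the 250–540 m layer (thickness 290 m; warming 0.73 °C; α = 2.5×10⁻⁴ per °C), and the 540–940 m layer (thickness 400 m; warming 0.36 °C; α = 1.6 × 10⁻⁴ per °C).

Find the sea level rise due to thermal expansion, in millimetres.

0–250 m: 250 × 0.51 × 2.7×10⁻⁴ = 0.034425 m
250–540 m: 290 × 0.73 × 2.5×10⁻⁴ = 0.052925 m
Layer 3: 400 × 1.6×10⁻⁴ × 0.36 = 0.02304 m
Δh = 0.034425 + 0.052925 + 0.02304 = 0.11039 m ≈ 110 mm

Δh ≈ 110 mm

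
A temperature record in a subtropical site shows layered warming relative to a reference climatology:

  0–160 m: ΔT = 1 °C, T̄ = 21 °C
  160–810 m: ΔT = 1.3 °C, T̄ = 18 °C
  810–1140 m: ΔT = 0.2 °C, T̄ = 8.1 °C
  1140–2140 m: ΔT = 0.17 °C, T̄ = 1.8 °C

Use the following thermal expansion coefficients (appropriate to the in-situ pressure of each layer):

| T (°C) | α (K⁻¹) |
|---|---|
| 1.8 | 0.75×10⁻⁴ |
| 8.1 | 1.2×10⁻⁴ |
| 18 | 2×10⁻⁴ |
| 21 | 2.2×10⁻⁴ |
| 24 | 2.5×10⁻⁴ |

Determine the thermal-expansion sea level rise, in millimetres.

Layer 1 at 21 °C → α = 2.2×10⁻⁴ K⁻¹
Layer 2 at 18 °C → α = 2×10⁻⁴ K⁻¹
Layer 3 at 8.1 °C → α = 1.2×10⁻⁴ K⁻¹
Layer 4 at 1.8 °C → α = 0.75×10⁻⁴ K⁻¹
0–160 m: 1 × 160 × 2.2×10⁻⁴ = 0.03520 m
Layer 2: 1.3 × 2×10⁻⁴ × 650 = 0.16900 m
810–1140 m: 0.2 × 330 × 1.2×10⁻⁴ = 0.00792 m
1140–2140 m: 0.17 × 1000 × 0.75×10⁻⁴ = 0.01275 m
Δh = 0.03520 + 0.16900 + 0.00792 + 0.01275 = 0.22487 m

about 220 mm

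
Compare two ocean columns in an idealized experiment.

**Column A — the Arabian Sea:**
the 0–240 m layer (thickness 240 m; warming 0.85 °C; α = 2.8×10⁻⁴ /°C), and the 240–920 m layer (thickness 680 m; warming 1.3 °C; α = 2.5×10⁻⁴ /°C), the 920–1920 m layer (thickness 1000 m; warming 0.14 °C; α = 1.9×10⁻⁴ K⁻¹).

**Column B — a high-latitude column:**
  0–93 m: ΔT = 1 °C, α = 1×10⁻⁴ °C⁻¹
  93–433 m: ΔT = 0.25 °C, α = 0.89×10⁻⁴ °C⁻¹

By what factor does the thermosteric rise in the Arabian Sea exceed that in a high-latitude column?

18

A 240 × 0.85 × 2.8×10⁻⁴ = 0.05712 m
A Layer 2: 1.3 × 680 × 2.5×10⁻⁴ = 0.22100 m
A 0.14 × 1000 × 1.9×10⁻⁴ = 0.02660 m
A total: 0.30472 m
B 0–93 m: 1 × 93 × 1×10⁻⁴ = 0.00930 m
B Layer 2: 0.89×10⁻⁴ × 340 × 0.25 = 0.007565 m
B total: 0.016865 m
Ratio: 0.30472 / 0.016865 ≈ 18.07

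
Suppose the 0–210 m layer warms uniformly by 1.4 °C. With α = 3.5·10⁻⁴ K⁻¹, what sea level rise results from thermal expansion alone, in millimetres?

103 mm of thermosteric rise

Δh = αΔT·H = 3.5×10⁻⁴ × 1.4 × 210 = 0.10290 m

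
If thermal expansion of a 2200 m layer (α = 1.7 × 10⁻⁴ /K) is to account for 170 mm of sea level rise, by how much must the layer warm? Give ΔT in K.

ΔT = Δh/(αH) = 0.17 / (1.7×10⁻⁴ × 2200) ≈ 0.4545 K

0.455 K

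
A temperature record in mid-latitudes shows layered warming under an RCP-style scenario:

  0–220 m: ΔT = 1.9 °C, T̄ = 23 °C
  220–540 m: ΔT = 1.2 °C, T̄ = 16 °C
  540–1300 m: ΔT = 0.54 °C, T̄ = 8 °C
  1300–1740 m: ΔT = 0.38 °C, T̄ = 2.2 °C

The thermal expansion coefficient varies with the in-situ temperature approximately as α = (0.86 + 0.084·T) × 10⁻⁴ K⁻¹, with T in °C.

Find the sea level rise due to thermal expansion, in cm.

Δh ≈ 28.2 cm

Layer 1: α = (0.86 + 0.084×23)×10⁻⁴ = 2.792×10⁻⁴ K⁻¹
Layer 2: α = (0.86 + 0.084×16)×10⁻⁴ = 2.204×10⁻⁴ K⁻¹
Layer 3: α = (0.86 + 0.084×8)×10⁻⁴ = 1.532×10⁻⁴ K⁻¹
Layer 4: α = (0.86 + 0.084×2.2)×10⁻⁴ = 1.0448×10⁻⁴ K⁻¹
0–220 m: 220 × 2.792×10⁻⁴ × 1.9 = 0.1167056 m
320 × 2.204×10⁻⁴ × 1.2 = 0.0846336 m
540–1300 m: 1.532×10⁻⁴ × 0.54 × 760 = 0.06287328 m
Layer 4: 1.0448×10⁻⁴ × 0.38 × 440 = 0.017469056 m
Δh = 0.1167056 + 0.0846336 + 0.06287328 + 0.017469056 = 0.281681536 m ≈ 28.2 cm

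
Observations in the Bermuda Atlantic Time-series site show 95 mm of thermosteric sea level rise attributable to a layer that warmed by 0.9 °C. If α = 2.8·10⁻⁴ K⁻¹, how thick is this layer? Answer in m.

380 m

H = Δh/(αΔT) = 0.095 / (2.8×10⁻⁴ × 0.9) ≈ 377.0 m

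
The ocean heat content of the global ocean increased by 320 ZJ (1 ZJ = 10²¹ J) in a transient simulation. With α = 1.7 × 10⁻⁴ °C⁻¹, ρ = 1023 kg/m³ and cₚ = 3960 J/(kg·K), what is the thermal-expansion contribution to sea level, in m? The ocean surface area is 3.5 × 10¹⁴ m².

Per unit area: Q = 320×10²¹ / (3.5×10¹⁴) ≈ 9.143×10⁸ J/m²
Δh = αQ/(ρcₚ) = 1.7×10⁻⁴ × 9.143×10⁸ / (1023 × 3960) ≈ 0.038368 m

0.0384 m of thermosteric rise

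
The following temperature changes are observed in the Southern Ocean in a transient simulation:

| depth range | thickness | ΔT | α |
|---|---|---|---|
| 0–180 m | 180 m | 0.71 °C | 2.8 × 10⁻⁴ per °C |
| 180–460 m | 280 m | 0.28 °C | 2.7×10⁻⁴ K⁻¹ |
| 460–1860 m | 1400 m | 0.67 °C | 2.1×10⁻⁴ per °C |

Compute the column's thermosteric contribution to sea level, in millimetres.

about 250 mm

0–180 m: 180 × 0.71 × 2.8×10⁻⁴ = 0.035784 m
280 × 2.7×10⁻⁴ × 0.28 = 0.021168 m
2.1×10⁻⁴ × 0.67 × 1400 = 0.19698 m
Δh = 0.035784 + 0.021168 + 0.19698 = 0.253932 m ≈ 250 mm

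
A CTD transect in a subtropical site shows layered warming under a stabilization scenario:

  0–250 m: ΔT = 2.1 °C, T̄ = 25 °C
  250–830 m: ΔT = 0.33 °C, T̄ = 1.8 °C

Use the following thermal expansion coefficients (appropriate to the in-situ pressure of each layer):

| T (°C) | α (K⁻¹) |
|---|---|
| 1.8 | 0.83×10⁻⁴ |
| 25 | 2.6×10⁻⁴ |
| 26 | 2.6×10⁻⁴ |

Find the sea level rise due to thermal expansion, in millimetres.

Layer 1 at 25 °C → α = 2.6×10⁻⁴ K⁻¹
Layer 2 at 1.8 °C → α = 0.83×10⁻⁴ K⁻¹
Layer 1: 250 × 2.6×10⁻⁴ × 2.1 = 0.13650 m
250–830 m: 580 × 0.33 × 0.83×10⁻⁴ = 0.0158862 m
Δh = 0.13650 + 0.0158862 = 0.1523862 m

about 152 mm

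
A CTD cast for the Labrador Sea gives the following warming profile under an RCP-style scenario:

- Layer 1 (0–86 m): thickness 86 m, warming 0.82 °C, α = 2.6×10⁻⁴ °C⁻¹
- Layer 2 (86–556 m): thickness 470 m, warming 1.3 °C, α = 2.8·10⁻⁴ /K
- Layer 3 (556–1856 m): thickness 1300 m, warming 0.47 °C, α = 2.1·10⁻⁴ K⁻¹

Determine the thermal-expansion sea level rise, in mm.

0–86 m: 0.82 × 86 × 2.6×10⁻⁴ = 0.0183352 m
86–556 m: 2.8×10⁻⁴ × 1.3 × 470 = 0.17108 m
0.47 × 2.1×10⁻⁴ × 1300 = 0.12831 m
Δh = 0.0183352 + 0.17108 + 0.12831 = 0.3177252 m

Δh = 318 mm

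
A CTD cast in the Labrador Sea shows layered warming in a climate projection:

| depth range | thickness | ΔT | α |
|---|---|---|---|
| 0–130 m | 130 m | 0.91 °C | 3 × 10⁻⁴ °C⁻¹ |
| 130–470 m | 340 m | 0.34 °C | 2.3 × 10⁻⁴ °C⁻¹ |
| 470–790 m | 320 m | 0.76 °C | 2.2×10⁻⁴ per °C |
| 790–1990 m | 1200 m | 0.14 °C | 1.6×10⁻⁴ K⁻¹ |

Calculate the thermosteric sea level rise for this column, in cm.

Δh ≈ 14.2 cm

3×10⁻⁴ × 130 × 0.91 = 0.03549 m
Layer 2: 2.3×10⁻⁴ × 0.34 × 340 = 0.026588 m
470–790 m: 320 × 2.2×10⁻⁴ × 0.76 = 0.053504 m
790–1990 m: 1200 × 0.14 × 1.6×10⁻⁴ = 0.02688 m
Δh = 0.03549 + 0.026588 + 0.053504 + 0.02688 = 0.142462 m ≈ 14.2 cm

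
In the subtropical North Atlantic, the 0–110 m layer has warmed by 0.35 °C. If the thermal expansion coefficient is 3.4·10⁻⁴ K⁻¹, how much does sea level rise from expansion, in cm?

Δh = αΔT·H = 3.4×10⁻⁴ × 0.35 × 110 = 0.01309 m

about 1.31 cm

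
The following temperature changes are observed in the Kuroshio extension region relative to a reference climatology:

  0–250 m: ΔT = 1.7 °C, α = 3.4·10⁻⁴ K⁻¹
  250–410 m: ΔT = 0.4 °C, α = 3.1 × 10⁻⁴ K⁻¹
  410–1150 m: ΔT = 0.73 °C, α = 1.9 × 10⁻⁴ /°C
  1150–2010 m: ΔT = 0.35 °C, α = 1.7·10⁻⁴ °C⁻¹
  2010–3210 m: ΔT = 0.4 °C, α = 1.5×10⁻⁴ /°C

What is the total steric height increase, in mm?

0–250 m: 250 × 1.7 × 3.4×10⁻⁴ = 0.14450 m
160 × 0.4 × 3.1×10⁻⁴ = 0.01984 m
410–1150 m: 1.9×10⁻⁴ × 740 × 0.73 = 0.102638 m
1150–2010 m: 1.7×10⁻⁴ × 0.35 × 860 = 0.05117 m
1200 × 0.4 × 1.5×10⁻⁴ = 0.07200 m
Δh = 0.14450 + 0.01984 + 0.102638 + 0.05117 + 0.07200 = 0.390148 m ≈ 390 mm

390 mm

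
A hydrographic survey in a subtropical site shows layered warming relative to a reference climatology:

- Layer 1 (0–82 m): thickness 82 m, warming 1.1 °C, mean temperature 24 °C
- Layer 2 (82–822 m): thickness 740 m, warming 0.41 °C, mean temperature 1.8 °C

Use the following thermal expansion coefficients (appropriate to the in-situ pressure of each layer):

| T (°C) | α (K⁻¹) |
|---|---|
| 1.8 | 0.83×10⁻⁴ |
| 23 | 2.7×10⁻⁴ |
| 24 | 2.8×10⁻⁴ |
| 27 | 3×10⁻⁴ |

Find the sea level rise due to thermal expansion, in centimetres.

Δh = 5.0 cm

Layer 1 at 24 °C → α = 2.8×10⁻⁴ K⁻¹
Layer 2 at 1.8 °C → α = 0.83×10⁻⁴ K⁻¹
82 × 2.8×10⁻⁴ × 1.1 = 0.025256 m
82–822 m: 740 × 0.41 × 0.83×10⁻⁴ = 0.0251822 m
Δh = 0.025256 + 0.0251822 = 0.0504382 m ≈ 5.0 cm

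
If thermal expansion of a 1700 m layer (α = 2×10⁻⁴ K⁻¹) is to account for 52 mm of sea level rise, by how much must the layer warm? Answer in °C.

about 0.15 °C

ΔT = Δh/(αH) = 0.052 / (2×10⁻⁴ × 1700) ≈ 0.1529 °C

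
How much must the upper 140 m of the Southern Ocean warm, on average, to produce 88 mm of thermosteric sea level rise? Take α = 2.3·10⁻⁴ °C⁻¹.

ΔT = Δh/(αH) = 0.088 / (2.3×10⁻⁴ × 140) ≈ 2.733 K

about 2.7 K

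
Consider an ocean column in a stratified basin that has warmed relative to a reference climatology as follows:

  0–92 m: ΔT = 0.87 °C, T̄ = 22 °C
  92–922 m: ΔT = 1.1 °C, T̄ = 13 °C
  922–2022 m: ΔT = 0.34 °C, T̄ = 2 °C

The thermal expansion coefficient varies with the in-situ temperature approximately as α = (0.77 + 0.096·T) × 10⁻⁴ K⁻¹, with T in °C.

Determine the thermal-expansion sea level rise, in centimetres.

Layer 1: α = (0.77 + 0.096×22)×10⁻⁴ = 2.882×10⁻⁴ K⁻¹
Layer 2: α = (0.77 + 0.096×13)×10⁻⁴ = 2.018×10⁻⁴ K⁻¹
Layer 3: α = (0.77 + 0.096×2)×10⁻⁴ = 0.962×10⁻⁴ K⁻¹
0.87 × 2.882×10⁻⁴ × 92 = 0.023067528 m
Layer 2: 830 × 2.018×10⁻⁴ × 1.1 = 0.1842434 m
Layer 3: 0.962×10⁻⁴ × 0.34 × 1100 = 0.0359788 m
Δh = 0.023067528 + 0.1842434 + 0.0359788 = 0.243289728 m

24.3 cm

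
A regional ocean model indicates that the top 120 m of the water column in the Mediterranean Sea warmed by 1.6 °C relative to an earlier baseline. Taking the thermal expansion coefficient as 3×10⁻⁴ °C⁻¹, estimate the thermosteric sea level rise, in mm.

Δh = αΔT·H = 3×10⁻⁴ × 1.6 × 120 = 0.05760 m

about 58 mm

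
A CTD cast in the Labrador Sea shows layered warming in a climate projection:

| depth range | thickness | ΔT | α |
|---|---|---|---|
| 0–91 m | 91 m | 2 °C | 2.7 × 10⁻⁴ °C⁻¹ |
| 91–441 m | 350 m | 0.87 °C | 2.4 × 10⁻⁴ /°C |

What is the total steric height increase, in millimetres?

Layer 1: 2.7×10⁻⁴ × 91 × 2 = 0.04914 m
Layer 2: 350 × 2.4×10⁻⁴ × 0.87 = 0.07308 m
Δh = 0.04914 + 0.07308 = 0.12222 m

Δh = 120 mm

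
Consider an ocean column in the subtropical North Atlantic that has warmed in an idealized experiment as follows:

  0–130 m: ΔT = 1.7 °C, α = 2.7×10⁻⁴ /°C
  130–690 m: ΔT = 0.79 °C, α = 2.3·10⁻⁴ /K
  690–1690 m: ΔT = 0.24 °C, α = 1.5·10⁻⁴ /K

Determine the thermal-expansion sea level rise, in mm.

0–130 m: 1.7 × 2.7×10⁻⁴ × 130 = 0.05967 m
130–690 m: 0.79 × 2.3×10⁻⁴ × 560 = 0.101752 m
0.24 × 1.5×10⁻⁴ × 1000 = 0.03600 m
Δh = 0.05967 + 0.101752 + 0.03600 = 0.197422 m

197 mm of thermosteric rise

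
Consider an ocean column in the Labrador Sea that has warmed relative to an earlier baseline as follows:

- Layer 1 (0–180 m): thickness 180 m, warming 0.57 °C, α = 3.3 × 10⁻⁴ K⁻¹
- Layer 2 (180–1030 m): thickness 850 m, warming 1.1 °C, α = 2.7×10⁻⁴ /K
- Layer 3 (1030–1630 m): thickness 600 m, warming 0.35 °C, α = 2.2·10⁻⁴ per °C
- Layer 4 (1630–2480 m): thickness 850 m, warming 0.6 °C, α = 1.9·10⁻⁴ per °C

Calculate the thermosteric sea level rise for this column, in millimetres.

0–180 m: 180 × 0.57 × 3.3×10⁻⁴ = 0.033858 m
180–1030 m: 1.1 × 850 × 2.7×10⁻⁴ = 0.25245 m
1030–1630 m: 0.35 × 600 × 2.2×10⁻⁴ = 0.04620 m
1630–2480 m: 1.9×10⁻⁴ × 850 × 0.6 = 0.09690 m
Δh = 0.033858 + 0.25245 + 0.04620 + 0.09690 = 0.429408 m

Δh ≈ 430 mm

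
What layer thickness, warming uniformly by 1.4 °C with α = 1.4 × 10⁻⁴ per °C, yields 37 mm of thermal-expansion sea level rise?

189 m

H = Δh/(αΔT) = 0.037 / (1.4×10⁻⁴ × 1.4) ≈ 188.8 m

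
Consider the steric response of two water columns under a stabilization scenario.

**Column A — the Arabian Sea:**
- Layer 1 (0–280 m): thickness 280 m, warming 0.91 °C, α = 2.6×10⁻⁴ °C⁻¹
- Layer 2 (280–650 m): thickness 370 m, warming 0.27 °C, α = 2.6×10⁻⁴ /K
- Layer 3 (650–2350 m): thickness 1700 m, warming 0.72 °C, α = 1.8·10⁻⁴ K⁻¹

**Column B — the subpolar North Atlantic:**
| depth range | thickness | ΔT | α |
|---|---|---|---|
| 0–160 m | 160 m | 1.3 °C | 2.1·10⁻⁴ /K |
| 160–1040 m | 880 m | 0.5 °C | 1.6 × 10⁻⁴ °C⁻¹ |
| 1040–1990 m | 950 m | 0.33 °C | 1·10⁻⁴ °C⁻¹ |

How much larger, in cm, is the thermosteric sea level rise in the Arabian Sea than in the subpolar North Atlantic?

17 cm

A 0–280 m: 280 × 2.6×10⁻⁴ × 0.91 = 0.066248 m
A Layer 2: 2.6×10⁻⁴ × 370 × 0.27 = 0.025974 m
A Layer 3: 0.72 × 1.8×10⁻⁴ × 1700 = 0.22032 m
A total: 0.312542 m
B Layer 1: 1.3 × 2.1×10⁻⁴ × 160 = 0.04368 m
B 0.5 × 1.6×10⁻⁴ × 880 = 0.07040 m
B 0.33 × 1×10⁻⁴ × 950 = 0.03135 m
B total: 0.14543 m
Difference: 0.312542 − 0.14543 = 0.167112 m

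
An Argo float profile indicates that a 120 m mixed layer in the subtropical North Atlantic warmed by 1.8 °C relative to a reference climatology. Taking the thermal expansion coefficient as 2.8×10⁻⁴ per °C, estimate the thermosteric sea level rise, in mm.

Δh = αΔT·H = 2.8×10⁻⁴ × 1.8 × 120 = 0.06048 m

Δh ≈ 60.5 mm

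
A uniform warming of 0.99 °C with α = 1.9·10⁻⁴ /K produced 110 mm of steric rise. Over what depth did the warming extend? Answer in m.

about 580 m

H = Δh/(αΔT) = 0.11 / (1.9×10⁻⁴ × 0.99) ≈ 584.8 m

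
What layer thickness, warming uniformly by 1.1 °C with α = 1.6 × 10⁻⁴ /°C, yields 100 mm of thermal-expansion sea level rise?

about 568 m

H = Δh/(αΔT) = 0.1 / (1.6×10⁻⁴ × 1.1) ≈ 568.2 m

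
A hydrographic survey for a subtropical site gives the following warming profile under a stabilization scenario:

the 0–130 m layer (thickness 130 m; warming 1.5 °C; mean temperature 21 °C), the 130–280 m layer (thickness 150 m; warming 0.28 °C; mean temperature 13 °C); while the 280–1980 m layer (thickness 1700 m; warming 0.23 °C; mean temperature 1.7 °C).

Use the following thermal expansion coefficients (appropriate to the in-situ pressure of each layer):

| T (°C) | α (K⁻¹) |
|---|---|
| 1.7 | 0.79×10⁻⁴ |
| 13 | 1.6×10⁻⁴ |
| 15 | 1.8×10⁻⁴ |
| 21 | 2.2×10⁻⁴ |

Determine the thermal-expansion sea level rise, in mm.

80.5 mm of thermosteric rise

Layer 1 at 21 °C → α = 2.2×10⁻⁴ K⁻¹
Layer 2 at 13 °C → α = 1.6×10⁻⁴ K⁻¹
Layer 3 at 1.7 °C → α = 0.79×10⁻⁴ K⁻¹
0–130 m: 1.5 × 130 × 2.2×10⁻⁴ = 0.04290 m
130–280 m: 0.28 × 1.6×10⁻⁴ × 150 = 0.00672 m
280–1980 m: 1700 × 0.23 × 0.79×10⁻⁴ = 0.030889 m
Δh = 0.04290 + 0.00672 + 0.030889 = 0.080509 m ≈ 80.5 mm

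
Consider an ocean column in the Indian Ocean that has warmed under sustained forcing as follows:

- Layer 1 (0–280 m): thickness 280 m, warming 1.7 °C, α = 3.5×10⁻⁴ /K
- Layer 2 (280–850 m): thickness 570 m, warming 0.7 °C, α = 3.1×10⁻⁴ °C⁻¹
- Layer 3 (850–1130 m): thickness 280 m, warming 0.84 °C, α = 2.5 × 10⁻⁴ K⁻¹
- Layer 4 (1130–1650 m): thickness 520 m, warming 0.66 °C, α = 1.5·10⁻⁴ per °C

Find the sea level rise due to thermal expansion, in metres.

Δh = 0.40 m

Layer 1: 280 × 3.5×10⁻⁴ × 1.7 = 0.16660 m
Layer 2: 570 × 3.1×10⁻⁴ × 0.7 = 0.12369 m
850–1130 m: 280 × 0.84 × 2.5×10⁻⁴ = 0.05880 m
1130–1650 m: 1.5×10⁻⁴ × 0.66 × 520 = 0.05148 m
Δh = 0.16660 + 0.12369 + 0.05880 + 0.05148 = 0.40057 m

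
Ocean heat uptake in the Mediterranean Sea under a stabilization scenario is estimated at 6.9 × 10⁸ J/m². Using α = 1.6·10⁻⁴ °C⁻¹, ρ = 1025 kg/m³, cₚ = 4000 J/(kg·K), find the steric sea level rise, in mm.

Δh ≈ 26.9 mm

Δh = αQ/(ρcₚ) = 1.6×10⁻⁴ × 6.9×10⁸ / (1025 × 4000) ≈ 0.026927 m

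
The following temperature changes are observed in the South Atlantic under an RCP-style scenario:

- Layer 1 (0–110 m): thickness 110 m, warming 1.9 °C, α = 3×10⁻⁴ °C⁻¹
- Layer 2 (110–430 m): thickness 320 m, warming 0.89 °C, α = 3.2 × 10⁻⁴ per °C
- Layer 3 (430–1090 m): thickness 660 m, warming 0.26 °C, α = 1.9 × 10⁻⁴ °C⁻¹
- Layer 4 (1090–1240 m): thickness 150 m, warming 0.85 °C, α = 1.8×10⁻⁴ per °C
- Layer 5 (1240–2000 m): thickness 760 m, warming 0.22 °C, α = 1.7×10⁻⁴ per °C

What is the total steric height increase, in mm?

3×10⁻⁴ × 110 × 1.9 = 0.06270 m
Layer 2: 320 × 3.2×10⁻⁴ × 0.89 = 0.091136 m
430–1090 m: 660 × 0.26 × 1.9×10⁻⁴ = 0.032604 m
Layer 4: 1.8×10⁻⁴ × 150 × 0.85 = 0.02295 m
Layer 5: 0.22 × 760 × 1.7×10⁻⁴ = 0.028424 m
Δh = 0.06270 + 0.091136 + 0.032604 + 0.02295 + 0.028424 = 0.237814 m

about 240 mm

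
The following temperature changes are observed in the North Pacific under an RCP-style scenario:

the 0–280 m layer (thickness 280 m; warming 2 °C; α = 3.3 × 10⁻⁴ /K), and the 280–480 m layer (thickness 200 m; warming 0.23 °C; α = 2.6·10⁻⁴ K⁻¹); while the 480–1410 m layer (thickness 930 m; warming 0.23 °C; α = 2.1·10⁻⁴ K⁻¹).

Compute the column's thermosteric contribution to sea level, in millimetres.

242 mm

Layer 1: 280 × 2 × 3.3×10⁻⁴ = 0.18480 m
Layer 2: 2.6×10⁻⁴ × 0.23 × 200 = 0.01196 m
0.23 × 2.1×10⁻⁴ × 930 = 0.044919 m
Δh = 0.18480 + 0.01196 + 0.044919 = 0.241679 m ≈ 242 mm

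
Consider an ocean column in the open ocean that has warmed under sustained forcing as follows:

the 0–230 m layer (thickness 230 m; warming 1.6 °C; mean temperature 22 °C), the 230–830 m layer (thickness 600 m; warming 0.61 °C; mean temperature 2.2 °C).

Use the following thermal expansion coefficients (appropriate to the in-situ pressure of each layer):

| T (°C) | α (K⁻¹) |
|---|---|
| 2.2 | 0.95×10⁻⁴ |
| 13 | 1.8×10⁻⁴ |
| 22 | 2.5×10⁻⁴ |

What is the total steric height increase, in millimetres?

Layer 1 at 22 °C → α = 2.5×10⁻⁴ K⁻¹
Layer 2 at 2.2 °C → α = 0.95×10⁻⁴ K⁻¹
230 × 1.6 × 2.5×10⁻⁴ = 0.09200 m
Layer 2: 600 × 0.61 × 0.95×10⁻⁴ = 0.03477 m
Δh = 0.09200 + 0.03477 = 0.12677 m

Δh ≈ 130 mm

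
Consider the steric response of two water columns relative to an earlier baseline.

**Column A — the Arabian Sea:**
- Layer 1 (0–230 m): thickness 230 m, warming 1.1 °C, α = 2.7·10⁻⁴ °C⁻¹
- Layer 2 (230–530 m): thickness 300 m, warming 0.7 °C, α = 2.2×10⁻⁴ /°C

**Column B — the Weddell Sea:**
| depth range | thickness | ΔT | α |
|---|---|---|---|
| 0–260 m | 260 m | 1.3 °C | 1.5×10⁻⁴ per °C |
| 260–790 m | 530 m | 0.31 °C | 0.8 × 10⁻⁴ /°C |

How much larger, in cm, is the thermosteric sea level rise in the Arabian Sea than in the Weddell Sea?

Δh_A − Δh_B ≈ 5.07 cm

A 2.7×10⁻⁴ × 230 × 1.1 = 0.06831 m
A Layer 2: 300 × 0.7 × 2.2×10⁻⁴ = 0.04620 m
A total: 0.11451 m
B 1.5×10⁻⁴ × 1.3 × 260 = 0.05070 m
B 0.31 × 0.8×10⁻⁴ × 530 = 0.013144 m
B total: 0.063844 m
Difference: 0.11451 − 0.063844 = 0.050666 m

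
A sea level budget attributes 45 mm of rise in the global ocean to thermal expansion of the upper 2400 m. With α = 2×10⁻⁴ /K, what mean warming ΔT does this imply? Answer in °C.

0.0938 °C

ΔT = Δh/(αH) = 0.045 / (2×10⁻⁴ × 2400) = 0.09375 °C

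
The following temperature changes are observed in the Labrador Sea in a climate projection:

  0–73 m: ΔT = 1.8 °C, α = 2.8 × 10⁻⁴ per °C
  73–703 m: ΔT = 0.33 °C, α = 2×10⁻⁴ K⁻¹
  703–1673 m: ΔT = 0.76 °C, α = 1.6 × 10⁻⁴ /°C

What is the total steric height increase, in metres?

0.20 m of thermosteric rise

73 × 1.8 × 2.8×10⁻⁴ = 0.036792 m
73–703 m: 2×10⁻⁴ × 630 × 0.33 = 0.04158 m
Layer 3: 0.76 × 1.6×10⁻⁴ × 970 = 0.117952 m
Δh = 0.036792 + 0.04158 + 0.117952 = 0.196324 m ≈ 0.20 m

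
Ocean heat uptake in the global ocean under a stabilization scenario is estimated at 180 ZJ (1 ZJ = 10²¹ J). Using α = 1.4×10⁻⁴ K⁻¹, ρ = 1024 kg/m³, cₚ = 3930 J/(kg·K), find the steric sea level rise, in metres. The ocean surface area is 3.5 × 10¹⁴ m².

Per unit area: Q = 180×10²¹ / (3.5×10¹⁴) ≈ 5.143×10⁸ J/m²
Δh = αQ/(ρcₚ) = 1.4×10⁻⁴ × 5.143×10⁸ / (1024 × 3930) ≈ 0.017892 m

Δh ≈ 0.0179 m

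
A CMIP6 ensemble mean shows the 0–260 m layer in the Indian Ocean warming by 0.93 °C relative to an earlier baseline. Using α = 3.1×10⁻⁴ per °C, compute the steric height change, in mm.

Δh ≈ 75.0 mm

Δh = αΔT·H = 3.1×10⁻⁴ × 0.93 × 260 = 0.074958 m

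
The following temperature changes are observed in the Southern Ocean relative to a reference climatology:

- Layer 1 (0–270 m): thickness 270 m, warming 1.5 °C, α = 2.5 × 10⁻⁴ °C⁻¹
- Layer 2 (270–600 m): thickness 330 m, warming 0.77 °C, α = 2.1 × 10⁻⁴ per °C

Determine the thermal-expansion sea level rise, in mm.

155 mm of thermosteric rise

270 × 2.5×10⁻⁴ × 1.5 = 0.10125 m
330 × 0.77 × 2.1×10⁻⁴ = 0.053361 m
Δh = 0.10125 + 0.053361 = 0.154611 m ≈ 155 mm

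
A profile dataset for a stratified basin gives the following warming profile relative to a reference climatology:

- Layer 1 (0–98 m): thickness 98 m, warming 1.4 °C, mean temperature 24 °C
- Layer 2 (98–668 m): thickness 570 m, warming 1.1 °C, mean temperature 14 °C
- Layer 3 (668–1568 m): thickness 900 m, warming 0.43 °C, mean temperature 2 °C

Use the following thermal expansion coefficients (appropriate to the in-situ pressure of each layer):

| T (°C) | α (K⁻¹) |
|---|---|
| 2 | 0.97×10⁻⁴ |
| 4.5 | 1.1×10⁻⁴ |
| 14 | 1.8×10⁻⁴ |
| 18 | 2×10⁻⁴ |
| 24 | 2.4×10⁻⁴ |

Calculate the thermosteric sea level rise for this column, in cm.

Layer 1 at 24 °C → α = 2.4×10⁻⁴ K⁻¹
Layer 2 at 14 °C → α = 1.8×10⁻⁴ K⁻¹
Layer 3 at 2 °C → α = 0.97×10⁻⁴ K⁻¹
98 × 2.4×10⁻⁴ × 1.4 = 0.032928 m
Layer 2: 1.1 × 1.8×10⁻⁴ × 570 = 0.11286 m
Layer 3: 0.97×10⁻⁴ × 900 × 0.43 = 0.037539 m
Δh = 0.032928 + 0.11286 + 0.037539 = 0.183327 m

Δh ≈ 18 cm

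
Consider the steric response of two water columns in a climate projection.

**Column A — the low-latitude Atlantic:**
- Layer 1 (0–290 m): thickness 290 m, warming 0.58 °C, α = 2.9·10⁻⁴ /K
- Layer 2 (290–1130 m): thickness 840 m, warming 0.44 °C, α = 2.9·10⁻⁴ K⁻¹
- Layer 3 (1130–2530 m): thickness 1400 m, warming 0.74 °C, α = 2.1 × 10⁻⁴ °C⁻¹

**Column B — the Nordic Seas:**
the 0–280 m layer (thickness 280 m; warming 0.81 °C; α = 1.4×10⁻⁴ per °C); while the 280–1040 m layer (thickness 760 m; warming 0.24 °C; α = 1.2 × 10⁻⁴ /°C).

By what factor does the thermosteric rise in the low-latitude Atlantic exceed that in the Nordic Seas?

A 0.58 × 290 × 2.9×10⁻⁴ = 0.048778 m
A Layer 2: 2.9×10⁻⁴ × 0.44 × 840 = 0.107184 m
A 1130–2530 m: 2.1×10⁻⁴ × 0.74 × 1400 = 0.21756 m
A total: 0.373522 m
B 280 × 1.4×10⁻⁴ × 0.81 = 0.031752 m
B 760 × 1.2×10⁻⁴ × 0.24 = 0.021888 m
B total: 0.05364 m
Ratio: 0.373522 / 0.05364 ≈ 6.963

a factor of 7.0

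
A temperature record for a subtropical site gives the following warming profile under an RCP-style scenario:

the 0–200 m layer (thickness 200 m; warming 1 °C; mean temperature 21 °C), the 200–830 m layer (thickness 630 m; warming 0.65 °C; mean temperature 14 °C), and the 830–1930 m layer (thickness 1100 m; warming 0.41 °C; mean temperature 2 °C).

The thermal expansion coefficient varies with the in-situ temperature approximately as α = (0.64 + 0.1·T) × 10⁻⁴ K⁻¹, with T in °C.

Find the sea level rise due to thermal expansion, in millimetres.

Layer 1: α = (0.64 + 0.1×21)×10⁻⁴ = 2.74×10⁻⁴ K⁻¹
Layer 2: α = (0.64 + 0.1×14)×10⁻⁴ = 2.04×10⁻⁴ K⁻¹
Layer 3: α = (0.64 + 0.1×2)×10⁻⁴ = 0.84×10⁻⁴ K⁻¹
1 × 2.74×10⁻⁴ × 200 = 0.05480 m
Layer 2: 630 × 2.04×10⁻⁴ × 0.65 = 0.083538 m
0.41 × 1100 × 0.84×10⁻⁴ = 0.037884 m
Δh = 0.05480 + 0.083538 + 0.037884 = 0.176222 m

Δh = 180 mm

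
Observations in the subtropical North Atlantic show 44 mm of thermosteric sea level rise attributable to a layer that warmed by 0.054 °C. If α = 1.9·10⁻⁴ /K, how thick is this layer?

H = Δh/(αΔT) = 0.044 / (1.9×10⁻⁴ × 0.054) ≈ 4288 m

4290 m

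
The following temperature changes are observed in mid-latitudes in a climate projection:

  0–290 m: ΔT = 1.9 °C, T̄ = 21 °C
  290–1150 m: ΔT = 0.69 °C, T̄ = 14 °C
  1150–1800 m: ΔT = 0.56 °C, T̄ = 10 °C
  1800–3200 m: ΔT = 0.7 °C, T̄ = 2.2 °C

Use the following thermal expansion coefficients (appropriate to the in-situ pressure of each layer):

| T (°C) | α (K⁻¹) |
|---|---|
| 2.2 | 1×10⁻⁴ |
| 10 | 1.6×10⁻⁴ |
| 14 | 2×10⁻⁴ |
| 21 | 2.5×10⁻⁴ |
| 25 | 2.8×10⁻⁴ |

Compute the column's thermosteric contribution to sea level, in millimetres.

Layer 1 at 21 °C → α = 2.5×10⁻⁴ K⁻¹
Layer 2 at 14 °C → α = 2×10⁻⁴ K⁻¹
Layer 3 at 10 °C → α = 1.6×10⁻⁴ K⁻¹
Layer 4 at 2.2 °C → α = 1×10⁻⁴ K⁻¹
290 × 1.9 × 2.5×10⁻⁴ = 0.13775 m
290–1150 m: 0.69 × 2×10⁻⁴ × 860 = 0.11868 m
Layer 3: 650 × 0.56 × 1.6×10⁻⁴ = 0.05824 m
Layer 4: 0.7 × 1×10⁻⁴ × 1400 = 0.09800 m
Δh = 0.13775 + 0.11868 + 0.05824 + 0.09800 = 0.41267 m

Δh = 410 mm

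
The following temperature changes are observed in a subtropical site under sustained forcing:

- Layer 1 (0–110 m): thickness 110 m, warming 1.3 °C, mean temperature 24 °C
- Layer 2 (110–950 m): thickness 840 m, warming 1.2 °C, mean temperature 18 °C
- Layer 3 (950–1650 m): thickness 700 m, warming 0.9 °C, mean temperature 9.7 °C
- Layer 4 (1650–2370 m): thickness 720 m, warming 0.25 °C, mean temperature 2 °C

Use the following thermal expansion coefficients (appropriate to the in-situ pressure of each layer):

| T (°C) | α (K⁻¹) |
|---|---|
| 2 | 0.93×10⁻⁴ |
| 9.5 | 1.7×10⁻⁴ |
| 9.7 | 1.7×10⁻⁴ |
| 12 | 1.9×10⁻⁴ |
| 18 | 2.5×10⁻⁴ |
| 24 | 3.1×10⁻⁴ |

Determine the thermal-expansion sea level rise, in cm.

about 42.0 cm

Layer 1 at 24 °C → α = 3.1×10⁻⁴ K⁻¹
Layer 2 at 18 °C → α = 2.5×10⁻⁴ K⁻¹
Layer 3 at 9.7 °C → α = 1.7×10⁻⁴ K⁻¹
Layer 4 at 2 °C → α = 0.93×10⁻⁴ K⁻¹
Layer 1: 3.1×10⁻⁴ × 110 × 1.3 = 0.04433 m
Layer 2: 840 × 1.2 × 2.5×10⁻⁴ = 0.25200 m
0.9 × 1.7×10⁻⁴ × 700 = 0.10710 m
1650–2370 m: 0.93×10⁻⁴ × 0.25 × 720 = 0.01674 m
Δh = 0.04433 + 0.25200 + 0.10710 + 0.01674 = 0.42017 m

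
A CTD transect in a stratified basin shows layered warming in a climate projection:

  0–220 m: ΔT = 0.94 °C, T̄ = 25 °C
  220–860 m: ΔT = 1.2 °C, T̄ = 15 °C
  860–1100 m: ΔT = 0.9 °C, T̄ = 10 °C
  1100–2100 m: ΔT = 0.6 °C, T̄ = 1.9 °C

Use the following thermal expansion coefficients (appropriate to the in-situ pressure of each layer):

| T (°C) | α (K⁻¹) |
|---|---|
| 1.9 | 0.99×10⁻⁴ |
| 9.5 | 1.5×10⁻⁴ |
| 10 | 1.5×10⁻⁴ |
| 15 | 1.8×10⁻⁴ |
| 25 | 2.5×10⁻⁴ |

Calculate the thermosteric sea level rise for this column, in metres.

0.282 m

Layer 1 at 25 °C → α = 2.5×10⁻⁴ K⁻¹
Layer 2 at 15 °C → α = 1.8×10⁻⁴ K⁻¹
Layer 3 at 10 °C → α = 1.5×10⁻⁴ K⁻¹
Layer 4 at 1.9 °C → α = 0.99×10⁻⁴ K⁻¹
2.5×10⁻⁴ × 0.94 × 220 = 0.05170 m
220–860 m: 640 × 1.2 × 1.8×10⁻⁴ = 0.13824 m
240 × 0.9 × 1.5×10⁻⁴ = 0.03240 m
Layer 4: 1000 × 0.99×10⁻⁴ × 0.6 = 0.05940 m
Δh = 0.05170 + 0.13824 + 0.03240 + 0.05940 = 0.28174 m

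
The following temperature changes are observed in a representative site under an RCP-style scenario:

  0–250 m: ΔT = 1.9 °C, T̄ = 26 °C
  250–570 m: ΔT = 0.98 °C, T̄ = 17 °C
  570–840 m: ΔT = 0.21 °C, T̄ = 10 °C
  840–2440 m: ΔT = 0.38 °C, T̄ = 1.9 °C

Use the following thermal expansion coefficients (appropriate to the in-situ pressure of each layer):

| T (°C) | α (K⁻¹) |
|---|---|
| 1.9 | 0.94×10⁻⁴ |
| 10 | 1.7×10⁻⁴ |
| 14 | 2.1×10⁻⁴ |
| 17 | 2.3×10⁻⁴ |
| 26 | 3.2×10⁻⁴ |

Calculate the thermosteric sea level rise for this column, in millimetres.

about 291 mm

Layer 1 at 26 °C → α = 3.2×10⁻⁴ K⁻¹
Layer 2 at 17 °C → α = 2.3×10⁻⁴ K⁻¹
Layer 3 at 10 °C → α = 1.7×10⁻⁴ K⁻¹
Layer 4 at 1.9 °C → α = 0.94×10⁻⁴ K⁻¹
Layer 1: 3.2×10⁻⁴ × 1.9 × 250 = 0.15200 m
Layer 2: 0.98 × 320 × 2.3×10⁻⁴ = 0.072128 m
1.7×10⁻⁴ × 0.21 × 270 = 0.009639 m
840–2440 m: 0.38 × 1600 × 0.94×10⁻⁴ = 0.057152 m
Δh = 0.15200 + 0.072128 + 0.009639 + 0.057152 = 0.290919 m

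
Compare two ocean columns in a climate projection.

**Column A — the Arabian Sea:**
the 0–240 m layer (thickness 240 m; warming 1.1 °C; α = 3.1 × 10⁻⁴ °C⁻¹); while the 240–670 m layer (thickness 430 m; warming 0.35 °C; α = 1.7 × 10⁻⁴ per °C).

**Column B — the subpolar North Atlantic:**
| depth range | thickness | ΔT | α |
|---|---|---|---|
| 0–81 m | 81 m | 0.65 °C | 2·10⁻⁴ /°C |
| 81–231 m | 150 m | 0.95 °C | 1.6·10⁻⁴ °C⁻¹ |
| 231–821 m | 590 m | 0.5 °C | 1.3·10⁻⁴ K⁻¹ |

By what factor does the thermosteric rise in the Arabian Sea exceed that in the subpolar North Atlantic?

≈ 1.50×

A 1.1 × 3.1×10⁻⁴ × 240 = 0.08184 m
A Layer 2: 0.35 × 430 × 1.7×10⁻⁴ = 0.025585 m
A total: 0.107425 m
B 0–81 m: 2×10⁻⁴ × 0.65 × 81 = 0.01053 m
B 81–231 m: 150 × 0.95 × 1.6×10⁻⁴ = 0.02280 m
B 590 × 0.5 × 1.3×10⁻⁴ = 0.03835 m
B total: 0.07168 m
Ratio: 0.107425 / 0.07168 ≈ 1.499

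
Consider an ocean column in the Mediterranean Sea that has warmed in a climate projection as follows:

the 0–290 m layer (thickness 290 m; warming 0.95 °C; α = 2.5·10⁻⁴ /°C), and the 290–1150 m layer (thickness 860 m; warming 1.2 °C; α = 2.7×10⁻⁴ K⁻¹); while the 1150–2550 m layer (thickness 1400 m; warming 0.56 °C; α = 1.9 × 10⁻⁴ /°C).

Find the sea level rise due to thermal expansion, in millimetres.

0.95 × 2.5×10⁻⁴ × 290 = 0.068875 m
Layer 2: 2.7×10⁻⁴ × 860 × 1.2 = 0.27864 m
1150–2550 m: 0.56 × 1400 × 1.9×10⁻⁴ = 0.14896 m
Δh = 0.068875 + 0.27864 + 0.14896 = 0.496475 m ≈ 496 mm

496 mm of thermosteric rise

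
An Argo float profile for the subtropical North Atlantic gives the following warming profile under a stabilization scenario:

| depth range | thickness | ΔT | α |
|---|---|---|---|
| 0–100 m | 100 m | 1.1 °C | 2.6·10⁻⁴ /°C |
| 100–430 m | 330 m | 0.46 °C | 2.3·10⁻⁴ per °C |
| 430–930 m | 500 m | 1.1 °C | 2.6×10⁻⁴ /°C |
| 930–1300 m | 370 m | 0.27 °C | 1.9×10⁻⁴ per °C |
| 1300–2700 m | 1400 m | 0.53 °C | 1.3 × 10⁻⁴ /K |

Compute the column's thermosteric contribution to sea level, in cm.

Δh = 32.2 cm

2.6×10⁻⁴ × 1.1 × 100 = 0.02860 m
0.46 × 2.3×10⁻⁴ × 330 = 0.034914 m
Layer 3: 2.6×10⁻⁴ × 500 × 1.1 = 0.14300 m
1.9×10⁻⁴ × 370 × 0.27 = 0.018981 m
1400 × 1.3×10⁻⁴ × 0.53 = 0.09646 m
Δh = 0.02860 + 0.034914 + 0.14300 + 0.018981 + 0.09646 = 0.321955 m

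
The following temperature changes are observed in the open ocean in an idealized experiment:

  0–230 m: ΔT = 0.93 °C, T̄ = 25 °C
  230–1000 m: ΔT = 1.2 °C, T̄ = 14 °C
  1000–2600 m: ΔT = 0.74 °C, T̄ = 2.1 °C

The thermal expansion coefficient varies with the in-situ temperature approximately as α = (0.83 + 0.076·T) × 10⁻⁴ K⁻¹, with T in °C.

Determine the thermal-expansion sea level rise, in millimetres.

Δh ≈ 351 mm

Layer 1: α = (0.83 + 0.076×25)×10⁻⁴ = 2.73×10⁻⁴ K⁻¹
Layer 2: α = (0.83 + 0.076×14)×10⁻⁴ = 1.894×10⁻⁴ K⁻¹
Layer 3: α = (0.83 + 0.076×2.1)×10⁻⁴ = 0.9896×10⁻⁴ K⁻¹
0.93 × 230 × 2.73×10⁻⁴ = 0.0583947 m
Layer 2: 1.2 × 770 × 1.894×10⁻⁴ = 0.1750056 m
1000–2600 m: 0.74 × 0.9896×10⁻⁴ × 1600 = 0.11716864 m
Δh = 0.0583947 + 0.1750056 + 0.11716864 = 0.35056894 m ≈ 351 mm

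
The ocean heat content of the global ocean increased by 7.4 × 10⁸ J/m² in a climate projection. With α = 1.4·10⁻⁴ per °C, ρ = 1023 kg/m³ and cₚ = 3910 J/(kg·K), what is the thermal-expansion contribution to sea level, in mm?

Δh = αQ/(ρcₚ) = 1.4×10⁻⁴ × 7.4×10⁸ / (1023 × 3910) ≈ 0.02590 m

25.9 mm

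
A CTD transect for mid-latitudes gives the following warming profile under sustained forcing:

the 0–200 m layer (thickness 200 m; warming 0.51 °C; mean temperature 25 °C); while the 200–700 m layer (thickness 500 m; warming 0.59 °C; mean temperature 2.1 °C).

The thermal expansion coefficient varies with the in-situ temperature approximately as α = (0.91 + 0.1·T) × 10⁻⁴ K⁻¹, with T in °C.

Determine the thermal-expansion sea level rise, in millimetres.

Layer 1: α = (0.91 + 0.1×25)×10⁻⁴ = 3.41×10⁻⁴ K⁻¹
Layer 2: α = (0.91 + 0.1×2.1)×10⁻⁴ = 1.12×10⁻⁴ K⁻¹
0.51 × 200 × 3.41×10⁻⁴ = 0.034782 m
500 × 1.12×10⁻⁴ × 0.59 = 0.03304 m
Δh = 0.034782 + 0.03304 = 0.067822 m

Δh = 67.8 mm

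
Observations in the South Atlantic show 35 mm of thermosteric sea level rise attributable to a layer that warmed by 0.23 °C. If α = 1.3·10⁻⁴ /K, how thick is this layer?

1200 m

H = Δh/(αΔT) = 0.035 / (1.3×10⁻⁴ × 0.23) ≈ 1171 m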